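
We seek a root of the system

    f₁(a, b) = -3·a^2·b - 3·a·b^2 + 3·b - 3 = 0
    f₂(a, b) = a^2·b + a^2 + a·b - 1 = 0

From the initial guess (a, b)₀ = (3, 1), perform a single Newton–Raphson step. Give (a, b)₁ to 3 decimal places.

(1.612, 0.837)

At (3, 1): F = (-36.000, 20.000).
Jacobian J = [[-6·a·b - 3·b^2, -3·a^2 - 6·a·b + 3], [2·a·b + 2·a + b, a^2 + a]].
At the point, J = [[-21.000, -42.000], [13.000, 12.000]] (det J = 294.000).
Solving J·Δ = −F gives Δ = (-1.388, -0.163).
Then the next iterate is (a, b)₁ = (1.612, 0.837).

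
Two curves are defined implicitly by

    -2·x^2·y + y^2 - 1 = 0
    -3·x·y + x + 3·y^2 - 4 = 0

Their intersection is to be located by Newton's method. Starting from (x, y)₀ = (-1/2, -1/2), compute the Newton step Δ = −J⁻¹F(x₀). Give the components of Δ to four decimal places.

(1.1429, -1.0952)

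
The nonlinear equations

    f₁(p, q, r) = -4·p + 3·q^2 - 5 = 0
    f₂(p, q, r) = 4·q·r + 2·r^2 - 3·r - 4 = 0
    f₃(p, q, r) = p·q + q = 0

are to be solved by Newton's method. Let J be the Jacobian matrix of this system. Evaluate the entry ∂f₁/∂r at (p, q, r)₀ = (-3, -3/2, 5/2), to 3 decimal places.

0.000

∂f₁/∂r = 0.
At (-3, -3/2, 5/2) this is 0.000.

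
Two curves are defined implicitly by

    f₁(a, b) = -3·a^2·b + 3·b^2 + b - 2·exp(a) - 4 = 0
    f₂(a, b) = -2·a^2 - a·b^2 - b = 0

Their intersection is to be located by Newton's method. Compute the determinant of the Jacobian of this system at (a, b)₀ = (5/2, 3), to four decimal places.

1114.5898

J = [[-6·a·b - 2·exp(a), -3·a^2 + 6·b + 1], [-4·a - b^2, -2·a·b - 1]].
At the point, J = [[-69.364988, 0.2500], [-19.0000, -16.0000]].
det J = 1114.5898.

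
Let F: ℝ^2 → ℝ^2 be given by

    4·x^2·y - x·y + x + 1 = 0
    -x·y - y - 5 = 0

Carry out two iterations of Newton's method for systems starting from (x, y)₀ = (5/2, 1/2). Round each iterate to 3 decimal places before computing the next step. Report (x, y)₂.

(4.679, -1.142)

At (5/2, 1/2): F = (14.750, -6.750).
Jacobian J = [[8·x·y - y + 1, 4·x^2 - x], [-y, -x - 1]].
At the point, J = [[10.500, 22.500], [-0.500, -3.500]] (det J = -25.500).
Solving J·Δ = −F gives Δ = (3.931, -2.490).
Then the next iterate is (x, y)₁ = (6.431, -1.990).
Round to (6.431, -1.990) and repeat: F = (-308.97909, 9.78769), J = [[-99.39152, 159.00004], [1.990, -7.431]].
Δ = (-1.752, 0.848), so (x, y)₂ = (4.679, -1.142).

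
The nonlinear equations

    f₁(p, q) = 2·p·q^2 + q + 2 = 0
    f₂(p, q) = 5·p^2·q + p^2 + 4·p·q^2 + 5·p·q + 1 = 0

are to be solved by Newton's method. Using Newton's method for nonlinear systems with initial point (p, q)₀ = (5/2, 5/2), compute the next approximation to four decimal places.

At (5/2, 5/2): F = (35.7500, 179.1250).
Jacobian J = [[2·q^2, 4·p·q + 1], [10·p·q + 2·p + 4·q^2 + 5·q, 5·p^2 + 8·p·q + 5·p]].
At the point, J = [[12.5000, 26.0000], [105.0000, 93.7500]] (det J = -1558.1250).
Solving J·Δ = −F gives Δ = (-0.8380, -0.9721).
Then the next iterate is (p, q)₁ = (1.6620, 1.5279).

(1.6620, 1.5279)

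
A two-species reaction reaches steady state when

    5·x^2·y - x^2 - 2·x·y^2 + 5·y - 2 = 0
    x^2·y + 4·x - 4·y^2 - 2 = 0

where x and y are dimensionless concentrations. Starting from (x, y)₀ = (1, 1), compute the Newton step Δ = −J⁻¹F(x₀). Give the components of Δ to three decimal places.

At (1, 1): F = (5.000, -1.000).
Jacobian J = [[10·x·y - 2·x - 2·y^2, 5·x^2 - 4·x·y + 5], [2·x·y + 4, x^2 - 8·y]].
At the point, J = [[6.000, 6.000], [6.000, -7.000]] (det J = -78.000).
Solving J·Δ = −F gives Δ = (-0.372, -0.462).

(-0.372, -0.462)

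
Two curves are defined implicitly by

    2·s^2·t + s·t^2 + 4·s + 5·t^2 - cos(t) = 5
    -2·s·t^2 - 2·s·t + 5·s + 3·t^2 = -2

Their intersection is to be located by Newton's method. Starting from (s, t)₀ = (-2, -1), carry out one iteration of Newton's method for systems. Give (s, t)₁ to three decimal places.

At (-2, -1): F = (-18.54030, -5.000).
Jacobian J = [[4·s·t + t^2 + 4, 2·s^2 + 2·s·t + 10·t + sin(t)], [-2·t^2 - 2·t + 5, -4·s·t - 2·s + 6·t]].
At the point, J = [[13.000, 1.15853], [5.000, -10.000]] (det J = -135.79265).
Solving J·Δ = −F gives Δ = (1.408, 0.204).
Then the next iterate is (s, t)₁ = (-0.592, -0.796).

(-0.592, -0.796)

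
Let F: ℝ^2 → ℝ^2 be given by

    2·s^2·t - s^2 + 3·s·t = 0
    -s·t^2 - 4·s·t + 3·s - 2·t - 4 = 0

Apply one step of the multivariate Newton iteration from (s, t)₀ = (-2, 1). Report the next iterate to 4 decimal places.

(-4.6667, 0.6667)

At (-2, 1): F = (-2.0000, -2.0000).
Jacobian J = [[4·s·t - 2·s + 3·t, 2·s^2 + 3·s], [-t^2 - 4·t + 3, -2·s·t - 4·s - 2]].
At the point, J = [[-1.0000, 2.0000], [-2.0000, 10.0000]] (det J = -6.0000).
Solving J·Δ = −F gives Δ = (-2.6667, -0.3333).
Then the next iterate is (s, t)₁ = (-4.6667, 0.6667).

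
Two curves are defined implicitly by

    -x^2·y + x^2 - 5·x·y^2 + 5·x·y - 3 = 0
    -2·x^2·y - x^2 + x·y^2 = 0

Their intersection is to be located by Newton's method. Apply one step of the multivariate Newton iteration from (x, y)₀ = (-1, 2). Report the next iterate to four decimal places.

At (-1, 2): F = (6.0000, -9.0000).
Jacobian J = [[-2·x·y + 2·x - 5·y^2 + 5·y, -x^2 - 10·x·y + 5·x], [-4·x·y - 2·x + y^2, -2·x^2 + 2·x·y]].
At the point, J = [[-8.0000, 14.0000], [14.0000, -6.0000]] (det J = -148.0000).
Solving J·Δ = −F gives Δ = (0.6081, -0.0811).
Then the next iterate is (x, y)₁ = (-0.3919, 1.9189).

(-0.3919, 1.9189)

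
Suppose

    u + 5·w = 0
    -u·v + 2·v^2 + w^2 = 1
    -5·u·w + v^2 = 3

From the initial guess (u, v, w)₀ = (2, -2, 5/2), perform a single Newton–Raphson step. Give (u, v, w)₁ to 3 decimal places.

(2.358, -1.689, -0.472)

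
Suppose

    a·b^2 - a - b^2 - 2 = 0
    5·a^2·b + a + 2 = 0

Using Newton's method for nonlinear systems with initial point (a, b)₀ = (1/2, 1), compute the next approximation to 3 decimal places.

At (1/2, 1): F = (-3.000, 3.750).
Jacobian J = [[b^2 - 1, 2·a·b - 2·b], [10·a·b + 1, 5·a^2]].
At the point, J = [[0.000, -1.000], [6.000, 1.250]] (det J = 6.000).
Solving J·Δ = −F gives Δ = (0.000, -3.000).
Then the next iterate is (a, b)₁ = (0.500, -2.000).

(0.500, -2.000)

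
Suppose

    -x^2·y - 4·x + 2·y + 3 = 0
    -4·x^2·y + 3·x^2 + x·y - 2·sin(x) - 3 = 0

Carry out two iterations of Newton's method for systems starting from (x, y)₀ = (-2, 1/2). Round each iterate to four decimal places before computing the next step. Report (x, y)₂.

At (-2, 1/2): F = (10.0000, 1.818595).
Jacobian J = [[-2·x·y - 4, -x^2 + 2], [-8·x·y + 6·x + y - 2·cos(x), -4·x^2 + x]].
At the point, J = [[-2.0000, -2.0000], [-2.667706, -18.0000]] (det J = 30.664587).
Solving J·Δ = −F gives Δ = (5.7514, -0.7514).
Then the next iterate is (x, y)₁ = (3.7514, -0.2514).
Round to (3.7514, -0.2514) and repeat: F = (-8.970447, 53.573134), J = [[-2.113796, -12.073002], [31.441332, -52.540608]].
Δ = (-2.2788, -0.3440), so (x, y)₂ = (1.4726, -0.5954).

(1.4726, -0.5954)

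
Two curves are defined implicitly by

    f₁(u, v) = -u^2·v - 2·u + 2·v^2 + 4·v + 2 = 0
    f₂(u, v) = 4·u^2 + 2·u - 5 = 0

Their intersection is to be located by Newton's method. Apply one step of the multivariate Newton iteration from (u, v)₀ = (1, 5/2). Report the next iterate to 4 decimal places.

(0.9000, 0.9077)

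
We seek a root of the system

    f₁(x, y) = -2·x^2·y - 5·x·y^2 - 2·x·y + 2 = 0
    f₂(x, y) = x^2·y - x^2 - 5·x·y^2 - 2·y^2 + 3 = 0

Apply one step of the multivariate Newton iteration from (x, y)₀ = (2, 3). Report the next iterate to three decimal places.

At (2, 3): F = (-124.000, -97.000).
Jacobian J = [[-4·x·y - 5·y^2 - 2·y, -2·x^2 - 10·x·y - 2·x], [2·x·y - 2·x - 5·y^2, x^2 - 10·x·y - 4·y]].
At the point, J = [[-75.000, -72.000], [-37.000, -68.000]] (det J = 2436.000).
Solving J·Δ = −F gives Δ = (-0.594, -1.103).
Then the next iterate is (x, y)₁ = (1.406, 1.897).

(1.406, 1.897)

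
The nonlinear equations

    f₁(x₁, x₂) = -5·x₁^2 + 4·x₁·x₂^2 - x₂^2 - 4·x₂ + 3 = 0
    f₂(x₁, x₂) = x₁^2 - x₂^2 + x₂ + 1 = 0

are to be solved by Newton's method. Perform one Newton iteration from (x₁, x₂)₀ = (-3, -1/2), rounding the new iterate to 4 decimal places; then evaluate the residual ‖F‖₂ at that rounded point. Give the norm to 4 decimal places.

At (-3, -1/2): F = (-43.2500, 9.2500).
Jacobian J = [[-10·x₁ + 4·x₂^2, 8·x₁·x₂ - 2·x₂ - 4], [2·x₁, -2·x₂ + 1]].
At the point, J = [[31.0000, 9.0000], [-6.0000, 2.0000]] (det J = 116.0000).
Solving J·Δ = −F gives Δ = (1.4634, -0.2349).
Then the next iterate is (x₁, x₂)₁ = (-1.5366, -0.7349).
Re-evaluating at (-1.5366, -0.7349): F = (-9.725711, 2.086162), so ‖F‖₂ = 9.9469.

9.9469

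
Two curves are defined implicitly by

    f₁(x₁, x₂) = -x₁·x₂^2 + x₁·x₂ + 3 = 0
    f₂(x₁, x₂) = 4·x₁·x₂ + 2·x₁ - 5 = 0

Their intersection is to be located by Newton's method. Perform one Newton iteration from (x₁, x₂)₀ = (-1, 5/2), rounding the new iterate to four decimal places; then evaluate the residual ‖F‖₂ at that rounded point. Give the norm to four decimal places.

At (-1, 5/2): F = (6.7500, -17.0000).
Jacobian J = [[-x₂^2 + x₂, -2·x₁·x₂ + x₁], [4·x₂ + 2, 4·x₁]].
At the point, J = [[-3.7500, 4.0000], [12.0000, -4.0000]] (det J = -33.0000).
Solving J·Δ = −F gives Δ = (1.2424, -0.5227).
Then the next iterate is (x₁, x₂)₁ = (0.2424, 1.9773).
Re-evaluating at (0.2424, 1.9773): F = (2.531583, -2.598010), so ‖F‖₂ = 3.6275.

3.6275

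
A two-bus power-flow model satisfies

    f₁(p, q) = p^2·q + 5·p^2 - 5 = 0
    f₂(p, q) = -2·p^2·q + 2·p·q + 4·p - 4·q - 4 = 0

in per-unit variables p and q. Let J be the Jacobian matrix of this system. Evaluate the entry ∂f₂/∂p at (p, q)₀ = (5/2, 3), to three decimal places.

∂f₂/∂p = -4·p·q + 2·q + 4.
At (5/2, 3) this is -20.000.

-20.000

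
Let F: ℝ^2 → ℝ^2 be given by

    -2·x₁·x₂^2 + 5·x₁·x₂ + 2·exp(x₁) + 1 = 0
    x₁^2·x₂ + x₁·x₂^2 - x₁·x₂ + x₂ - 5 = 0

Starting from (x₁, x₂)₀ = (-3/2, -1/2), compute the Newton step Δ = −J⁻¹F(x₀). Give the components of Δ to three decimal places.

At (-3/2, -1/2): F = (5.94626, -7.750).
Jacobian J = [[-2·x₂^2 + 5·x₂ + 2·exp(x₁), -4·x₁·x₂ + 5·x₁], [2·x₁·x₂ + x₂^2 - x₂, x₁^2 + 2·x₁·x₂ - x₁ + 1]].
At the point, J = [[-2.55374, -10.500], [2.250, 6.250]] (det J = 7.66413).
Solving J·Δ = −F gives Δ = (5.769, -0.837).

(5.769, -0.837)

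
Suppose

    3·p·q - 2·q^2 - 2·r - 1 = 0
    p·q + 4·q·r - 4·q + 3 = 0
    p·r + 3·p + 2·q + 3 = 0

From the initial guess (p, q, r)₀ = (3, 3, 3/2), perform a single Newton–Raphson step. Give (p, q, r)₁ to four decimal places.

At (3, 3, 3/2): F = (5.0000, 18.0000, 22.5000).
Jacobian J = [[3·q, 3·p - 4·q, -2], [q, p + 4·r - 4, 4·q], [r + 3, 2, p]].
At the point, J = [[9.0000, -3.0000, -2.0000], [3.0000, 5.0000, 12.0000], [4.5000, 2.0000, 3.0000]] (det J = -183.0000).
Solving J·Δ = −F gives Δ = (-2.9508, -9.2459, 3.0902).
Then the next iterate is (p, q, r)₁ = (0.0492, -6.2459, 4.5902).

(0.0492, -6.2459, 4.5902)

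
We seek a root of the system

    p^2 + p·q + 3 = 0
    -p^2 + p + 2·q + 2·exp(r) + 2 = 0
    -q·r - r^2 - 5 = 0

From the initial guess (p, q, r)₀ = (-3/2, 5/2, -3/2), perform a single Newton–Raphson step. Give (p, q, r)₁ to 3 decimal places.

(-3.479, 4.160, 0.521)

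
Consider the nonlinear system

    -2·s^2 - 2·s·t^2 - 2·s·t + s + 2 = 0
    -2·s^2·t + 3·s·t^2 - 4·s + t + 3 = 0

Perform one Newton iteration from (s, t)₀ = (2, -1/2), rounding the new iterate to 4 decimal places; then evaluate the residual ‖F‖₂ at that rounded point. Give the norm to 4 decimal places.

At (2, -1/2): F = (-3.0000, 0.0000).
Jacobian J = [[-4·s - 2·t^2 - 2·t + 1, -4·s·t - 2·s], [-4·s·t + 3·t^2 - 4, -2·s^2 + 6·s·t + 1]].
At the point, J = [[-6.5000, 0.0000], [0.7500, -13.0000]] (det J = 84.5000).
Solving J·Δ = −F gives Δ = (-0.4615, -0.0266).
Then the next iterate is (s, t)₁ = (1.5385, -0.5266).
Re-evaluating at (1.5385, -0.5266): F = (-0.428392, 0.092219), so ‖F‖₂ = 0.4382.

0.4382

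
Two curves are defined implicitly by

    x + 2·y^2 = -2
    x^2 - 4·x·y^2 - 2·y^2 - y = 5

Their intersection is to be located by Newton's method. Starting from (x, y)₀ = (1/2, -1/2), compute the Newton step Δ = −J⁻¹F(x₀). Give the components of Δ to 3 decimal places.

At (1/2, -1/2): F = (3.000, -5.250).
Jacobian J = [[1, 4·y], [2·x - 4·y^2, -8·x·y - 4·y - 1]].
At the point, J = [[1.000, -2.000], [0.000, 3.000]] (det J = 3.000).
Solving J·Δ = −F gives Δ = (0.500, 1.750).

(0.500, 1.750)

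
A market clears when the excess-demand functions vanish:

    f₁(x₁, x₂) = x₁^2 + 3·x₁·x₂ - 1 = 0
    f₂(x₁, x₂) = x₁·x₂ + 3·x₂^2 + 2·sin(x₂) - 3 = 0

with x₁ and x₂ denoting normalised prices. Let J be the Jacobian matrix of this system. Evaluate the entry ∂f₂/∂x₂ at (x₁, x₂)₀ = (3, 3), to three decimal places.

19.020

∂f₂/∂x₂ = x₁ + 6·x₂ + 2·cos(x₂).
At (3, 3) this is 19.020.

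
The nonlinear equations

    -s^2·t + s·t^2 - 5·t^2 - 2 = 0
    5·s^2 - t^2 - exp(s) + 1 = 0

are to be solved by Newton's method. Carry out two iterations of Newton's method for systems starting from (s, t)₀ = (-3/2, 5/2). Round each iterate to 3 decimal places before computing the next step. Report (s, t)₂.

(-0.324, 0.666)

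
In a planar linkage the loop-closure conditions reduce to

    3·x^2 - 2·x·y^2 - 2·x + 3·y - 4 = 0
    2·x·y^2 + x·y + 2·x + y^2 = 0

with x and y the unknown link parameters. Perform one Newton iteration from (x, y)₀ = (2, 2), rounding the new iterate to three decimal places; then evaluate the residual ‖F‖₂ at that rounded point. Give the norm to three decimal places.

At (2, 2): F = (-6.000, 28.000).
Jacobian J = [[6·x - 2·y^2 - 2, -4·x·y + 3], [2·y^2 + y + 2, 4·x·y + x + 2·y]].
At the point, J = [[2.000, -13.000], [12.000, 22.000]] (det J = 200.000).
Solving J·Δ = −F gives Δ = (-1.160, -0.640).
Then the next iterate is (x, y)₁ = (0.840, 1.360).
Re-evaluating at (0.840, 1.360): F = (-2.59053, 7.77933), so ‖F‖₂ = 8.199.

8.199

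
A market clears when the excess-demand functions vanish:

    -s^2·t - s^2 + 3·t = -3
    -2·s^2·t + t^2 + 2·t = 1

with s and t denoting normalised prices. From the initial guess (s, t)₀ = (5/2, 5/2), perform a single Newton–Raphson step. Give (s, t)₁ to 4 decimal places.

(2.8792, -3.0417)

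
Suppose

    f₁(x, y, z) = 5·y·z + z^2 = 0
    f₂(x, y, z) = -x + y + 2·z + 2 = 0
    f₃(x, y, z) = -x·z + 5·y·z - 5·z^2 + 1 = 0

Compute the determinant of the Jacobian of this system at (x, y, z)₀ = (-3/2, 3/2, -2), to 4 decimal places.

J = [[0, 5·z, 5·y + 2·z], [-1, 1, 2], [-z, 5·z, -x + 5·y - 10·z]].
At the point, J = [[0.0000, -10.0000, 3.5000], [-1.0000, 1.0000, 2.0000], [2.0000, -10.0000, 29.0000]].
det J = -302.0000.

-302.0000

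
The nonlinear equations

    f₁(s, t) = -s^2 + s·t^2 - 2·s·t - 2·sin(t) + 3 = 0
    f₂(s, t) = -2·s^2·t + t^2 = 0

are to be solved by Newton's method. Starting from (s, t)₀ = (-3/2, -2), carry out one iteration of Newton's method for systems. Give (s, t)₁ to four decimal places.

At (-3/2, -2): F = (-9.431405, 13.0000).
Jacobian J = [[-2·s + t^2 - 2·t, 2·s·t - 2·s - 2·cos(t)], [-4·s·t, -2·s^2 + 2·t]].
At the point, J = [[11.0000, 9.832294], [-12.0000, -8.5000]] (det J = 24.487524).
Solving J·Δ = −F gives Δ = (1.9460, -1.2179).
Then the next iterate is (s, t)₁ = (0.4460, -3.2179).

(0.4460, -3.2179)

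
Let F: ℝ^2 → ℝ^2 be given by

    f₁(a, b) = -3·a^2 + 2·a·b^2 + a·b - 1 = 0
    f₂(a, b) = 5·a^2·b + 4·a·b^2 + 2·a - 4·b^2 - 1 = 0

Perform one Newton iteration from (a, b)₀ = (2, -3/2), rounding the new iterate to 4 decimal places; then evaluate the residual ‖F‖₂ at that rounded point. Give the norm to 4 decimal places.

6.7061

At (2, -3/2): F = (-7.0000, -18.0000).
Jacobian J = [[-6·a + 2·b^2 + b, 4·a·b + a], [10·a·b + 4·b^2 + 2, 5·a^2 + 8·a·b - 8·b]].
At the point, J = [[-9.0000, -10.0000], [-19.0000, 8.0000]] (det J = -262.0000).
Solving J·Δ = −F gives Δ = (-0.9008, 0.1107).
Then the next iterate is (a, b)₁ = (1.0992, -1.3893).
Re-evaluating at (1.0992, -1.3893): F = (-1.908589, -6.428758), so ‖F‖₂ = 6.7061.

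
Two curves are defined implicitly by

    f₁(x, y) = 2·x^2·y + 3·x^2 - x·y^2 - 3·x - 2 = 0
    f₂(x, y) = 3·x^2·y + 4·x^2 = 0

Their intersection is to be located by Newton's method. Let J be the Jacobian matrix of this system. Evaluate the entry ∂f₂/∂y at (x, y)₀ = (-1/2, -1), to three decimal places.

∂f₂/∂y = 3·x^2.
At (-1/2, -1) this is 0.750.

0.750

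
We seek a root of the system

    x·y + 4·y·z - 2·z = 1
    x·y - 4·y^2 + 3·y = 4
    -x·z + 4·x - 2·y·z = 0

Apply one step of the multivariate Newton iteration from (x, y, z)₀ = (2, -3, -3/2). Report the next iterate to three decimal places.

(0.031, -1.307, -0.562)

At (2, -3, -3/2): F = (14.000, -55.000, 2.000).
Jacobian J = [[y, x + 4·z, 4·y - 2], [y, x - 8·y + 3, 0], [-z + 4, -2·z, -x - 2·y]].
At the point, J = [[-3.000, -4.000, -14.000], [-3.000, 29.000, 0.000], [5.500, 3.000, 4.000]] (det J = 1963.000).
Solving J·Δ = −F gives Δ = (-1.969, 1.693, 0.938).
Then the next iterate is (x, y, z)₁ = (0.031, -1.307, -0.562).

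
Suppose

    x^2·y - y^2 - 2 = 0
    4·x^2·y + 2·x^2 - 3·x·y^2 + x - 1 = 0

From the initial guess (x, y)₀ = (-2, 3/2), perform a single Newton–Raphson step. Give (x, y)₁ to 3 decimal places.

At (-2, 3/2): F = (1.750, 42.500).
Jacobian J = [[2·x·y, x^2 - 2·y], [8·x·y + 4·x - 3·y^2 + 1, 4·x^2 - 6·x·y]].
At the point, J = [[-6.000, 1.000], [-37.750, 34.000]] (det J = -166.250).
Solving J·Δ = −F gives Δ = (0.102, -1.136).
Then the next iterate is (x, y)₁ = (-1.898, 0.364).

(-1.898, 0.364)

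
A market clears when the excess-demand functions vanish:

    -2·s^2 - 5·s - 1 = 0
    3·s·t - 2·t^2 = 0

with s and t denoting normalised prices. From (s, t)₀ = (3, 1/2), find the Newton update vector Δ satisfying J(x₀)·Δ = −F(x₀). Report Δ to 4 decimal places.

At (3, 1/2): F = (-34.0000, 4.0000).
Jacobian J = [[-4·s - 5, 0], [3·t, 3·s - 4·t]].
At the point, J = [[-17.0000, 0.0000], [1.5000, 7.0000]] (det J = -119.0000).
Solving J·Δ = −F gives Δ = (-2.0000, -0.1429).

(-2.0000, -0.1429)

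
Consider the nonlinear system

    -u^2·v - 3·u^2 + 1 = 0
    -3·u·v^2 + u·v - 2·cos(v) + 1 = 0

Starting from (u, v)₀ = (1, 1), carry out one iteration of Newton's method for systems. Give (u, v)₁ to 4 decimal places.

At (1, 1): F = (-3.0000, -2.080605).
Jacobian J = [[-2·u·v - 6·u, -u^2], [-3·v^2 + v, -6·u·v + u + 2·sin(v)]].
At the point, J = [[-8.0000, -1.0000], [-2.0000, -3.317058]] (det J = 24.536464).
Solving J·Δ = −F gives Δ = (-0.3208, -0.4338).
Then the next iterate is (u, v)₁ = (0.6792, 0.5662).

(0.6792, 0.5662)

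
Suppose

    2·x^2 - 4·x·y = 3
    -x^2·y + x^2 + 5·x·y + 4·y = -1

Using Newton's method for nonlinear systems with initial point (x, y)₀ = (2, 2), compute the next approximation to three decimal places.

(0.125, 0.625)

At (2, 2): F = (-11.000, 25.000).
Jacobian J = [[4·x - 4·y, -4·x], [-2·x·y + 2·x + 5·y, -x^2 + 5·x + 4]].
At the point, J = [[0.000, -8.000], [6.000, 10.000]] (det J = 48.000).
Solving J·Δ = −F gives Δ = (-1.875, -1.375).
Then the next iterate is (x, y)₁ = (0.125, 0.625).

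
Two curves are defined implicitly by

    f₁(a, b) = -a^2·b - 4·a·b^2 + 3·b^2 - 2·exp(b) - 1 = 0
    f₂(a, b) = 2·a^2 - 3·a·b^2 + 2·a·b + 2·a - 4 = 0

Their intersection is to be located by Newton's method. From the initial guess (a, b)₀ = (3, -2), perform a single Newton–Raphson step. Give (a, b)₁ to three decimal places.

(2.468, -1.359)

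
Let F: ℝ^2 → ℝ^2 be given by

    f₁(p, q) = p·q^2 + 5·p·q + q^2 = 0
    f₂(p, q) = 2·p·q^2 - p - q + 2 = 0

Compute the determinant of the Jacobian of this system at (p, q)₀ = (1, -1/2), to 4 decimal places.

8.2500

J = [[q^2 + 5·q, 2·p·q + 5·p + 2·q], [2·q^2 - 1, 4·p·q - 1]].
At the point, J = [[-2.2500, 3.0000], [-0.5000, -3.0000]].
det J = 8.2500.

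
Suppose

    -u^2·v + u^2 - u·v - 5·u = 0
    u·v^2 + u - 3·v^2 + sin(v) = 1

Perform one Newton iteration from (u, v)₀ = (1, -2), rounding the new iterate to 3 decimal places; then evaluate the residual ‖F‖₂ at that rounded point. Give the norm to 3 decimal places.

2.518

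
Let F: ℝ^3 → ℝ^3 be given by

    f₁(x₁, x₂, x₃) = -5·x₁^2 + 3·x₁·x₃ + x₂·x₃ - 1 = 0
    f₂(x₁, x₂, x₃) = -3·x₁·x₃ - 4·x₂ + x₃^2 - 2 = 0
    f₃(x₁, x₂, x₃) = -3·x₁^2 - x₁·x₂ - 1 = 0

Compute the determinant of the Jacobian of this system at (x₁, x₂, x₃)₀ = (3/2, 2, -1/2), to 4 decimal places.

J = [[-10·x₁ + 3·x₃, x₃, 3·x₁ + x₂], [-3·x₃, -4, -3·x₁ + 2·x₃], [-6·x₁ - x₂, -x₁, 0]].
At the point, J = [[-16.5000, -0.5000, 6.5000], [1.5000, -4.0000, -5.5000], [-11.0000, -1.5000, 0.0000]].
det J = -194.7500.

-194.7500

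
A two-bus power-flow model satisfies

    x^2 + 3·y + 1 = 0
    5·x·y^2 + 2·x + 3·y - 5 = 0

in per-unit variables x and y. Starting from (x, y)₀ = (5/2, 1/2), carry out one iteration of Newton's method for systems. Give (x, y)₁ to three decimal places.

At (5/2, 1/2): F = (8.750, 4.625).
Jacobian J = [[2·x, 3], [5·y^2 + 2, 10·x·y + 3]].
At the point, J = [[5.000, 3.000], [3.250, 15.500]] (det J = 67.750).
Solving J·Δ = −F gives Δ = (-1.797, 0.078).
Then the next iterate is (x, y)₁ = (0.703, 0.578).

(0.703, 0.578)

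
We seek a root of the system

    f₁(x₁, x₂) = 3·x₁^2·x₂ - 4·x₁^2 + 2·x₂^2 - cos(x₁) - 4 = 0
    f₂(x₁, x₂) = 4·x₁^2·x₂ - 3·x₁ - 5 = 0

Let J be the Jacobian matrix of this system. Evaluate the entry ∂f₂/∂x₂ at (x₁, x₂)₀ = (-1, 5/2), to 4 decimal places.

∂f₂/∂x₂ = 4·x₁^2.
At (-1, 5/2) this is 4.0000.

4.0000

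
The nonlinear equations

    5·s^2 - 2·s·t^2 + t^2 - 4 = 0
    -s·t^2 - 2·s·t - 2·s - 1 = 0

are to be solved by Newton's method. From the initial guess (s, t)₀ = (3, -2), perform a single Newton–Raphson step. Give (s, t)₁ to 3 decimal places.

(1.453, -1.349)

At (3, -2): F = (21.000, -7.000).
Jacobian J = [[10·s - 2·t^2, -4·s·t + 2·t], [-t^2 - 2·t - 2, -2·s·t - 2·s]].
At the point, J = [[22.000, 20.000], [-2.000, 6.000]] (det J = 172.000).
Solving J·Δ = −F gives Δ = (-1.547, 0.651).
Then the next iterate is (s, t)₁ = (1.453, -1.349).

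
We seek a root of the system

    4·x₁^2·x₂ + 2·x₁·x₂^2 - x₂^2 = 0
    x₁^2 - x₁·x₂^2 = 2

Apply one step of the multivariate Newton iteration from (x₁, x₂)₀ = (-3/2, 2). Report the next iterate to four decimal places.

At (-3/2, 2): F = (2.0000, 6.2500).
Jacobian J = [[8·x₁·x₂ + 2·x₂^2, 4·x₁^2 + 4·x₁·x₂ - 2·x₂], [2·x₁ - x₂^2, -2·x₁·x₂]].
At the point, J = [[-16.0000, -7.0000], [-7.0000, 6.0000]] (det J = -145.0000).
Solving J·Δ = −F gives Δ = (0.3845, -0.5931).
Then the next iterate is (x₁, x₂)₁ = (-1.1155, 1.4069).

(-1.1155, 1.4069)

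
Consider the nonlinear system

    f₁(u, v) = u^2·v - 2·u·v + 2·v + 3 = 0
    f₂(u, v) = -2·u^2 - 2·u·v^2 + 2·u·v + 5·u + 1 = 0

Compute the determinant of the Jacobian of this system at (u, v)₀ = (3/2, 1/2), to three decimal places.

0.625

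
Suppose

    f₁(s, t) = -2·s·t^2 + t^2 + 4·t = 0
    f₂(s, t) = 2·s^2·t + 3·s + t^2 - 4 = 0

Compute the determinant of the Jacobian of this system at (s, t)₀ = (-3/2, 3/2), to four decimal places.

62.2500

J = [[-2·t^2, -4·s·t + 2·t + 4], [4·s·t + 3, 2·s^2 + 2·t]].
At the point, J = [[-4.5000, 16.0000], [-6.0000, 7.5000]].
det J = 62.2500.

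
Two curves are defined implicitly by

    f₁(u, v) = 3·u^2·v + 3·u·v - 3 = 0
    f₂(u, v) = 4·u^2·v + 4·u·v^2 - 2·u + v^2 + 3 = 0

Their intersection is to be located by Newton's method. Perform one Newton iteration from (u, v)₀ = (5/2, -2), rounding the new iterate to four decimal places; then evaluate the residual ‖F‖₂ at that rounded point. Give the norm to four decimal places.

17.1467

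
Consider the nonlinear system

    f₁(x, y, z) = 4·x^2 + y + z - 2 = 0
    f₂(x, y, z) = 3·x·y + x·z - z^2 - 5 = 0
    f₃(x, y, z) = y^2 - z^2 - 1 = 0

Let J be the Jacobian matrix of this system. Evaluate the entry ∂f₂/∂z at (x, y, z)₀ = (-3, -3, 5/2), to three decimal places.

∂f₂/∂z = x - 2·z.
At (-3, -3, 5/2) this is -8.000.

-8.000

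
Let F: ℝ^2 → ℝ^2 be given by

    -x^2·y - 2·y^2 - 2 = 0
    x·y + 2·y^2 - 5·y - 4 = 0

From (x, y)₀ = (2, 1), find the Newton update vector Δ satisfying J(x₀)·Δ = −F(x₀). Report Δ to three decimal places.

(12.000, -7.000)

At (2, 1): F = (-8.000, -5.000).
Jacobian J = [[-2·x·y, -x^2 - 4·y], [y, x + 4·y - 5]].
At the point, J = [[-4.000, -8.000], [1.000, 1.000]] (det J = 4.000).
Solving J·Δ = −F gives Δ = (12.000, -7.000).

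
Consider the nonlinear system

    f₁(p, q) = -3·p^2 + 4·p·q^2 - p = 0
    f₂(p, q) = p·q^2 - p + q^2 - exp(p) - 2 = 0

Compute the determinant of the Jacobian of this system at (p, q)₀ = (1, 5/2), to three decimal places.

J = [[-6·p + 4·q^2 - 1, 8·p·q], [q^2 - exp(p) - 1, 2·p·q + 2·q]].
At the point, J = [[18.000, 20.000], [2.53172, 10.000]].
det J = 129.366.

129.366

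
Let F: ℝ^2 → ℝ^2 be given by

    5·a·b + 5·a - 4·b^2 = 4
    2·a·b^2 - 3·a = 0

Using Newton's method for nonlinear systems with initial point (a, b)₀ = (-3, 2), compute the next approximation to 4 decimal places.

(2.3415, 2.4878)

At (-3, 2): F = (-65.0000, -15.0000).
Jacobian J = [[5·b + 5, 5·a - 8·b], [2·b^2 - 3, 4·a·b]].
At the point, J = [[15.0000, -31.0000], [5.0000, -24.0000]] (det J = -205.0000).
Solving J·Δ = −F gives Δ = (5.3415, 0.4878).
Then the next iterate is (a, b)₁ = (2.3415, 2.4878).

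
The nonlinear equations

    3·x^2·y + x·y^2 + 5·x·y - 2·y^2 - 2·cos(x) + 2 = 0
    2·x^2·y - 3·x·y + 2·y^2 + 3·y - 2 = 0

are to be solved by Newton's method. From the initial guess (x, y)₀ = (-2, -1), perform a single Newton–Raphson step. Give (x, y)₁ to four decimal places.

(2.3459, -3.3696)

At (-2, -1): F = (-3.167706, -17.0000).
Jacobian J = [[6·x·y + y^2 + 5·y + 2·sin(x), 3·x^2 + 2·x·y + 5·x - 4·y], [4·x·y - 3·y, 2·x^2 - 3·x + 4·y + 3]].
At the point, J = [[6.181405, 10.0000], [11.0000, 13.0000]] (det J = -29.641733).
Solving J·Δ = −F gives Δ = (4.3459, -2.3696).
Then the next iterate is (x, y)₁ = (2.3459, -3.3696).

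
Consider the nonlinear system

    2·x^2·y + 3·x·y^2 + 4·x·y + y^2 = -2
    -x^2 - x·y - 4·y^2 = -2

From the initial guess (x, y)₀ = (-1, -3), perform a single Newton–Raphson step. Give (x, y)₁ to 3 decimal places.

(-1.208, -1.438)

At (-1, -3): F = (-10.000, -38.000).
Jacobian J = [[4·x·y + 3·y^2 + 4·y, 2·x^2 + 6·x·y + 4·x + 2·y], [-2·x - y, -x - 8·y]].
At the point, J = [[27.000, 10.000], [5.000, 25.000]] (det J = 625.000).
Solving J·Δ = −F gives Δ = (-0.208, 1.562).
Then the next iterate is (x, y)₁ = (-1.208, -1.438).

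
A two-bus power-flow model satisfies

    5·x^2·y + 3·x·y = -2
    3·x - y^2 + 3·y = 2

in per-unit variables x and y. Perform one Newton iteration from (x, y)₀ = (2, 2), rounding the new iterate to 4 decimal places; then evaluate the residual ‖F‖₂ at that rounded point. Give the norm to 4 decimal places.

At (2, 2): F = (54.0000, 6.0000).
Jacobian J = [[10·x·y + 3·y, 5·x^2 + 3·x], [3, -2·y + 3]].
At the point, J = [[46.0000, 26.0000], [3.0000, -1.0000]] (det J = -124.0000).
Solving J·Δ = −F gives Δ = (-1.6935, 0.9194).
Then the next iterate is (x, y)₁ = (0.3065, 2.9194).
Re-evaluating at (0.3065, 2.9194): F = (6.055663, -0.845196), so ‖F‖₂ = 6.1144.

6.1144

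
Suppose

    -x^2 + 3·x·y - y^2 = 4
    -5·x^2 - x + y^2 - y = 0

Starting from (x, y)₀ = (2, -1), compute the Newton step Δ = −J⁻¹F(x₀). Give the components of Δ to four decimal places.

(-1.0847, 0.9259)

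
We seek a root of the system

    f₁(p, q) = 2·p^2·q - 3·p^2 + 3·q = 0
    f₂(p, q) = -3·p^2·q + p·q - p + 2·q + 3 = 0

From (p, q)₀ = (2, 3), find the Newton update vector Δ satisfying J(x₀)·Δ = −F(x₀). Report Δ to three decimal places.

(-0.306, -1.576)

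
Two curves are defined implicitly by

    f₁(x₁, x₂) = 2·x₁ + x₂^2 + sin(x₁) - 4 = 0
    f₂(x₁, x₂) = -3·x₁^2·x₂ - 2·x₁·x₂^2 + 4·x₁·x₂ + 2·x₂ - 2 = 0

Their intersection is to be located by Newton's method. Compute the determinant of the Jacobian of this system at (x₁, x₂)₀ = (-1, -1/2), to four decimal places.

J = [[cos(x₁) + 2, 2·x₂], [-6·x₁·x₂ - 2·x₂^2 + 4·x₂, -3·x₁^2 - 4·x₁·x₂ + 4·x₁ + 2]].
At the point, J = [[2.540302, -1.0000], [-5.5000, -7.0000]].
det J = -23.2821.

-23.2821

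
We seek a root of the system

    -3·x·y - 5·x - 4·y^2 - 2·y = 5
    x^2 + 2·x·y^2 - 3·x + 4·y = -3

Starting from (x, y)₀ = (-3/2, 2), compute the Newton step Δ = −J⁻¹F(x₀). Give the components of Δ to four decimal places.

At (-3/2, 2): F = (-8.5000, 5.7500).
Jacobian J = [[-3·y - 5, -3·x - 8·y - 2], [2·x + 2·y^2 - 3, 4·x·y + 4]].
At the point, J = [[-11.0000, -13.5000], [2.0000, -8.0000]] (det J = 115.0000).
Solving J·Δ = −F gives Δ = (-1.2663, 0.4022).

(-1.2663, 0.4022)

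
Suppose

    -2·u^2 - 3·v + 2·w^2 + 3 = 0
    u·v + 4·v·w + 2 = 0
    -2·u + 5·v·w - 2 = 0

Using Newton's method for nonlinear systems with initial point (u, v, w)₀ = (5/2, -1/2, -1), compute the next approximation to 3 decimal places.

(1.222, -2.478, 2.178)

At (5/2, -1/2, -1): F = (-6.000, 2.750, -4.500).
Jacobian J = [[-4·u, -3, 4·w], [v, u + 4·w, 4·v], [-2, 5·w, 5·v]].
At the point, J = [[-10.000, -3.000, -4.000], [-0.500, -1.500, -2.000], [-2.000, -5.000, -2.500]] (det J = 56.250).
Solving J·Δ = −F gives Δ = (-1.278, -1.978, 3.178).
Then the next iterate is (u, v, w)₁ = (1.222, -2.478, 2.178).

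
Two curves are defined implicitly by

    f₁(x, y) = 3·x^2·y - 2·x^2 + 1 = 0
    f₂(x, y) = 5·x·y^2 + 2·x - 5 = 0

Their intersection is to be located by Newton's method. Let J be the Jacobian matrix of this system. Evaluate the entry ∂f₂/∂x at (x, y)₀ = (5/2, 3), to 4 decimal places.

∂f₂/∂x = 5·y^2 + 2.
At (5/2, 3) this is 47.0000.

47.0000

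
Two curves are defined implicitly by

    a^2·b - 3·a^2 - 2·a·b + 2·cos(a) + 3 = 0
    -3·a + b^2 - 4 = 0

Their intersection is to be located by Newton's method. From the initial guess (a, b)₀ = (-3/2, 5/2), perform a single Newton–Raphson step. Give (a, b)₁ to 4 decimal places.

(-2.9766, 0.2640)

At (-3/2, 5/2): F = (9.516474, 6.7500).
Jacobian J = [[2·a·b - 6·a - 2·b - 2·sin(a), a^2 - 2·a], [-3, 2·b]].
At the point, J = [[-1.505010, 5.2500], [-3.0000, 5.0000]] (det J = 8.224950).
Solving J·Δ = −F gives Δ = (-1.4766, -2.2360).
Then the next iterate is (a, b)₁ = (-2.9766, 0.2640).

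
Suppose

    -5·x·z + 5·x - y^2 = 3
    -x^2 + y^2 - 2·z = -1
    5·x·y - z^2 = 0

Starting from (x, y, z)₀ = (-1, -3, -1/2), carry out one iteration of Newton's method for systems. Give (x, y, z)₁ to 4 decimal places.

(-0.4082, -1.5669, 0.7926)

At (-1, -3, -1/2): F = (-19.5000, 10.0000, 14.7500).
Jacobian J = [[-5·z + 5, -2·y, -5·x], [-2·x, 2·y, -2], [5·y, 5·x, -2·z]].
At the point, J = [[7.5000, 6.0000, 5.0000], [2.0000, -6.0000, -2.0000], [-15.0000, -5.0000, 1.0000]] (det J = -452.0000).
Solving J·Δ = −F gives Δ = (0.5918, 1.4331, 1.2926).
Then the next iterate is (x, y, z)₁ = (-0.4082, -1.5669, 0.7926).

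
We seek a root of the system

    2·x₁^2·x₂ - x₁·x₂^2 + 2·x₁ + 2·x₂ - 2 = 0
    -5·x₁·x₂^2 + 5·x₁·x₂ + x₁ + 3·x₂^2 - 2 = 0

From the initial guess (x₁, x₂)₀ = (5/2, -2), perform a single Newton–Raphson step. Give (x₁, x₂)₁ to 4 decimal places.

(1.7840, -1.1735)

At (5/2, -2): F = (-36.0000, -62.5000).
Jacobian J = [[4·x₁·x₂ - x₂^2 + 2, 2·x₁^2 - 2·x₁·x₂ + 2], [-5·x₂^2 + 5·x₂ + 1, -10·x₁·x₂ + 5·x₁ + 6·x₂]].
At the point, J = [[-22.0000, 24.5000], [-29.0000, 50.5000]] (det J = -400.5000).
Solving J·Δ = −F gives Δ = (-0.7160, 0.8265).
Then the next iterate is (x₁, x₂)₁ = (1.7840, -1.1735).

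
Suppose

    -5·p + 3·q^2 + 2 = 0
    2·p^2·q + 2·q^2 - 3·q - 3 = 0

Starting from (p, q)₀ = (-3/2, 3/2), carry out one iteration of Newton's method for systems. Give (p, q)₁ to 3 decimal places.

At (-3/2, 3/2): F = (16.250, 3.750).
Jacobian J = [[-5, 6·q], [4·p·q, 2·p^2 + 4·q - 3]].
At the point, J = [[-5.000, 9.000], [-9.000, 7.500]] (det J = 43.500).
Solving J·Δ = −F gives Δ = (-2.026, -2.931).
Then the next iterate is (p, q)₁ = (-3.526, -1.431).

(-3.526, -1.431)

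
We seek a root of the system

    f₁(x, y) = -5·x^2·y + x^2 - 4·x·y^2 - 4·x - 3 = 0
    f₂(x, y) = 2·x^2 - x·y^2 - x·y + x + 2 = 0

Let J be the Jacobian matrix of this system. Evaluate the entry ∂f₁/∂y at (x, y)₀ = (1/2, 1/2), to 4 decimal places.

-3.2500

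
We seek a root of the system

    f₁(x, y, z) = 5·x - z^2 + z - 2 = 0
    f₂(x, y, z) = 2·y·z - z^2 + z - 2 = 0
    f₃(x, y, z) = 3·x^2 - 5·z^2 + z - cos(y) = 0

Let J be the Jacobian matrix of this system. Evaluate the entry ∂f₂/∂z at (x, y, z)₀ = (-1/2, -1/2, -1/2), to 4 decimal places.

1.0000

∂f₂/∂z = 2·y - 2·z + 1.
At (-1/2, -1/2, -1/2) this is 1.0000.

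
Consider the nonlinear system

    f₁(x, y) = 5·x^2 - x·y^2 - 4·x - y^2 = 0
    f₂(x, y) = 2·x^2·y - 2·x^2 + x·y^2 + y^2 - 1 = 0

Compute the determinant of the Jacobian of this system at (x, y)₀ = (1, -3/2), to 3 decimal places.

31.500

J = [[10·x - y^2 - 4, -2·x·y - 2·y], [4·x·y - 4·x + y^2, 2·x^2 + 2·x·y + 2·y]].
At the point, J = [[3.750, 6.000], [-7.750, -4.000]].
det J = 31.500.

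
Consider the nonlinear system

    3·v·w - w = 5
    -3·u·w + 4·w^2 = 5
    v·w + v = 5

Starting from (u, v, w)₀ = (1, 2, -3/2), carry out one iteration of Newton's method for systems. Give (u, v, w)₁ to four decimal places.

At (1, 2, -3/2): F = (-12.5000, 8.5000, -6.0000).
Jacobian J = [[0, 3·w, 3·v - 1], [-3·w, 0, -3·u + 8·w], [0, w + 1, v]].
At the point, J = [[0.0000, -4.5000, 5.0000], [4.5000, 0.0000, -15.0000], [0.0000, -0.5000, 2.0000]] (det J = 29.2500).
Solving J·Δ = −F gives Δ = (8.7521, 0.7692, 3.1923).
Then the next iterate is (u, v, w)₁ = (9.7521, 2.7692, 1.6923).

(9.7521, 2.7692, 1.6923)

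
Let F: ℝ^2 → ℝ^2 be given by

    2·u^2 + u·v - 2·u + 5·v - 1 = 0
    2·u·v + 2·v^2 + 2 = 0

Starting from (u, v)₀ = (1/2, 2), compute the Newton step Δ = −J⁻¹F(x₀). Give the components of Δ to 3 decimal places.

(4.875, -3.500)

At (1/2, 2): F = (9.500, 12.000).
Jacobian J = [[4·u + v - 2, u + 5], [2·v, 2·u + 4·v]].
At the point, J = [[2.000, 5.500], [4.000, 9.000]] (det J = -4.000).
Solving J·Δ = −F gives Δ = (4.875, -3.500).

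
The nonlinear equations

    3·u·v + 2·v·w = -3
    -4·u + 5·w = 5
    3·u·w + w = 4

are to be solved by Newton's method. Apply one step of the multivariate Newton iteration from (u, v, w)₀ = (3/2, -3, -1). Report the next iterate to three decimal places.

(-4.286, -25.457, -2.429)

At (3/2, -3, -1): F = (-4.500, -16.000, -9.500).
Jacobian J = [[3·v, 3·u + 2·w, 2·v], [-4, 0, 5], [3·w, 0, 3·u + 1]].
At the point, J = [[-9.000, 2.500, -6.000], [-4.000, 0.000, 5.000], [-3.000, 0.000, 5.500]] (det J = 17.500).
Solving J·Δ = −F gives Δ = (-5.786, -22.457, -1.429).
Then the next iterate is (u, v, w)₁ = (-4.286, -25.457, -2.429).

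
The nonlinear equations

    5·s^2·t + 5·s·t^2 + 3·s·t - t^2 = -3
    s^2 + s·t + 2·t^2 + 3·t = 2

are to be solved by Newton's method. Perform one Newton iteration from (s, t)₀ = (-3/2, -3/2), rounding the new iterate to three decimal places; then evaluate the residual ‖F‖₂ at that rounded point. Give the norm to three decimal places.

74.890

At (-3/2, -3/2): F = (-26.250, 2.500).
Jacobian J = [[10·s·t + 5·t^2 + 3·t, 5·s^2 + 10·s·t + 3·s - 2·t], [2·s + t, s + 4·t + 3]].
At the point, J = [[29.250, 32.250], [-4.500, -4.500]] (det J = 13.500).
Solving J·Δ = −F gives Δ = (-2.778, 3.333).
Then the next iterate is (s, t)₁ = (-4.278, 1.833).
Re-evaluating at (-4.278, 1.833): F = (71.97863, 20.67849), so ‖F‖₂ = 74.890.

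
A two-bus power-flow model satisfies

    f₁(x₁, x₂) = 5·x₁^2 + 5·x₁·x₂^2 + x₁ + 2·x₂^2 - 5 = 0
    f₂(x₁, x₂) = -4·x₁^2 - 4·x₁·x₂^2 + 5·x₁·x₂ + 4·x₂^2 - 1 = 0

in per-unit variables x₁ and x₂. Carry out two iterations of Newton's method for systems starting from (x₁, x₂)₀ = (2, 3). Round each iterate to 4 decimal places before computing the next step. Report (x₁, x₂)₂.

(1.3383, 0.6926)

At (2, 3): F = (125.0000, -23.0000).
Jacobian J = [[10·x₁ + 5·x₂^2 + 1, 10·x₁·x₂ + 4·x₂], [-8·x₁ - 4·x₂^2 + 5·x₂, -8·x₁·x₂ + 5·x₁ + 8·x₂]].
At the point, J = [[66.0000, 72.0000], [-37.0000, -14.0000]] (det J = 1740.0000).
Solving J·Δ = −F gives Δ = (0.0540, -1.7856).
Then the next iterate is (x₁, x₂)₁ = (2.0540, 1.2144).
Round to (2.0540, 1.2144) and repeat: F = (36.243976, -11.621395), J = [[28.913837, 29.801376], [-16.259069, 0.030179]].
Δ = (-0.7157, -0.5218), so (x₁, x₂)₂ = (1.3383, 0.6926).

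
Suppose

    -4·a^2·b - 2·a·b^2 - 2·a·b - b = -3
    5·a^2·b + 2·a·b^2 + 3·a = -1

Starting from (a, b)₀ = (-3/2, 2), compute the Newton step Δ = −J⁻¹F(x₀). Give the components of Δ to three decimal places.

(0.416, -1.198)

At (-3/2, 2): F = (1.000, 7.000).
Jacobian J = [[-8·a·b - 2·b^2 - 2·b, -4·a^2 - 4·a·b - 2·a - 1], [10·a·b + 2·b^2 + 3, 5·a^2 + 4·a·b]].
At the point, J = [[12.000, 5.000], [-19.000, -0.750]] (det J = 86.000).
Solving J·Δ = −F gives Δ = (0.416, -1.198).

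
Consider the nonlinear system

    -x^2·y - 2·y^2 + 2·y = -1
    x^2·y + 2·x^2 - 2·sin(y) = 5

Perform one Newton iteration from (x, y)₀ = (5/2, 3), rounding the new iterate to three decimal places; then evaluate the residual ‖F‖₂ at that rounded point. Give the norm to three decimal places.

At (5/2, 3): F = (-29.750, 25.96776).
Jacobian J = [[-2·x·y, -x^2 - 4·y + 2], [2·x·y + 4·x, x^2 - 2·cos(y)]].
At the point, J = [[-15.000, -16.250], [25.000, 8.22998]] (det J = 282.80023).
Solving J·Δ = −F gives Δ = (-0.626, -1.253).
Then the next iterate is (x, y)₁ = (1.874, 1.747).
Re-evaluating at (1.874, 1.747): F = (-7.74527, 6.18997), so ‖F‖₂ = 9.915.

9.915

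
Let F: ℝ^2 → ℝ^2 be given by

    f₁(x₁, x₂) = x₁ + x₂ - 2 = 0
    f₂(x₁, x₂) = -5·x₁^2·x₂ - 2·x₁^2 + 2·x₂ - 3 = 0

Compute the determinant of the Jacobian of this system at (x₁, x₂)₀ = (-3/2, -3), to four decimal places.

29.7500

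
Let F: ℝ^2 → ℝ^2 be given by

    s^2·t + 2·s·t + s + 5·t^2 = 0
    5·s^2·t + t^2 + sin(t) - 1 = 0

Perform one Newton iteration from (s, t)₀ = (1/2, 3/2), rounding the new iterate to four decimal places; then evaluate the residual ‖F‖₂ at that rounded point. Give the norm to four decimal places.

3.5622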